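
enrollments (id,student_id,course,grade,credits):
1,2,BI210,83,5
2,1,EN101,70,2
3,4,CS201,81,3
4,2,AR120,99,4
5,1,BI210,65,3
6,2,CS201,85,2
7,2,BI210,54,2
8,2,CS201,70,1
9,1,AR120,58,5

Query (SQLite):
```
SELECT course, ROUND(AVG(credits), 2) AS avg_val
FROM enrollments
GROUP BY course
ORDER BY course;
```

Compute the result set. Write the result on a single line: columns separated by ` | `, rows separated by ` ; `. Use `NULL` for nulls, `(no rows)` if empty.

Partition enrollments by course; compute ROUND(AVG(credits), 2) within each group.
  AR120: ids {4, 9} → ROUND(AVG(credits), 2)=4.5
  BI210: ids {1, 5, 7} → ROUND(AVG(credits), 2)=3.33
  CS201: ids {3, 6, 8} → ROUND(AVG(credits), 2)=2
  EN101: ids {2} → ROUND(AVG(credits), 2)=2

AR120 | 4.5 ; BI210 | 3.33 ; CS201 | 2 ; EN101 | 2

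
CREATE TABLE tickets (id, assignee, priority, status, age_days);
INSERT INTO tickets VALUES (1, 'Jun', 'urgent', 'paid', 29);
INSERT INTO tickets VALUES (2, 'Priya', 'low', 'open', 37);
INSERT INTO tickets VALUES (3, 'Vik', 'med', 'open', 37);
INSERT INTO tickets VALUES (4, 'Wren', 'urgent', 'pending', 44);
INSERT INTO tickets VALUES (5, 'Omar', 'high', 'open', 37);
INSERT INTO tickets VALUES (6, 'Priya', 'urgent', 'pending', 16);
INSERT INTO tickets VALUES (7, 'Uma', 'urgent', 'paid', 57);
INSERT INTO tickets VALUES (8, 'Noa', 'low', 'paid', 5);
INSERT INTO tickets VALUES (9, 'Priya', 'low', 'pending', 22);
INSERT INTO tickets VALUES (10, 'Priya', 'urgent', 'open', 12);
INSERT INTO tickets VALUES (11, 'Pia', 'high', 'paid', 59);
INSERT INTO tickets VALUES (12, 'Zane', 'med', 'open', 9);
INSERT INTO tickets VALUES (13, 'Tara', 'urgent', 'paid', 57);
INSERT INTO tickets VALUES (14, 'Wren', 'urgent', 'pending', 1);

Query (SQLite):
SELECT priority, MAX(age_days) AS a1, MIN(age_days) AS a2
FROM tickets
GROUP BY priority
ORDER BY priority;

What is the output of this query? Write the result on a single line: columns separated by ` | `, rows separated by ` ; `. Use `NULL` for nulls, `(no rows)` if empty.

Group tickets by priority.
Per group compute: MAX(age_days), MIN(age_days).
  high: ids {5, 11} → MAX(age_days)=59, MIN(age_days)=37
  low: ids {2, 8, 9} → MAX(age_days)=37, MIN(age_days)=5
  med: ids {3, 12} → MAX(age_days)=37, MIN(age_days)=9
  urgent: ids {1, 4, 6, 7, 10, 13, 14} → MAX(age_days)=57, MIN(age_days)=1

high | 59 | 37 ; low | 37 | 5 ; med | 37 | 9 ; urgent | 57 | 1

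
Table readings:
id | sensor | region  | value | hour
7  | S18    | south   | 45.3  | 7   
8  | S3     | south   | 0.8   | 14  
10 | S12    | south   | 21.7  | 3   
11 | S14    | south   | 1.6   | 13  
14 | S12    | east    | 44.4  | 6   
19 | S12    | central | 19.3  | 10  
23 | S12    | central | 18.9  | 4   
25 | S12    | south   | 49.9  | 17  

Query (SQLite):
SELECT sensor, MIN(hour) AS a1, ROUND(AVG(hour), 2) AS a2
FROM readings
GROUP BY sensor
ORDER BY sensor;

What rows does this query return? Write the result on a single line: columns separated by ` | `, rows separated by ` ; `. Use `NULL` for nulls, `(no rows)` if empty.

Group readings by sensor.
Per group compute: MIN(hour), ROUND(AVG(hour), 2).
  S12: ids {10, 14, 19, 23, 25} → MIN(hour)=3, ROUND(AVG(hour), 2)=8
  S14: ids {11} → MIN(hour)=13, ROUND(AVG(hour), 2)=13
  S18: ids {7} → MIN(hour)=7, ROUND(AVG(hour), 2)=7
  S3: ids {8} → MIN(hour)=14, ROUND(AVG(hour), 2)=14

S12 | 3 | 8 ; S14 | 13 | 13 ; S18 | 7 | 7 ; S3 | 14 | 14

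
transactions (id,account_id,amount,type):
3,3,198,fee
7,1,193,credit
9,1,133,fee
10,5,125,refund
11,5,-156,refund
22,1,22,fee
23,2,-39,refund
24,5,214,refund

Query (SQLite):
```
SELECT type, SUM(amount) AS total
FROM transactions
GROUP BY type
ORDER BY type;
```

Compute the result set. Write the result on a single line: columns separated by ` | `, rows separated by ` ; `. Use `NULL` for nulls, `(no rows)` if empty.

Partition transactions by type; compute SUM(amount) within each group.
  credit: ids {7} → SUM(amount)=193
  fee: ids {3, 9, 22} → SUM(amount)=353
  refund: ids {10, 11, 23, 24} → SUM(amount)=144

credit | 193 ; fee | 353 ; refund | 144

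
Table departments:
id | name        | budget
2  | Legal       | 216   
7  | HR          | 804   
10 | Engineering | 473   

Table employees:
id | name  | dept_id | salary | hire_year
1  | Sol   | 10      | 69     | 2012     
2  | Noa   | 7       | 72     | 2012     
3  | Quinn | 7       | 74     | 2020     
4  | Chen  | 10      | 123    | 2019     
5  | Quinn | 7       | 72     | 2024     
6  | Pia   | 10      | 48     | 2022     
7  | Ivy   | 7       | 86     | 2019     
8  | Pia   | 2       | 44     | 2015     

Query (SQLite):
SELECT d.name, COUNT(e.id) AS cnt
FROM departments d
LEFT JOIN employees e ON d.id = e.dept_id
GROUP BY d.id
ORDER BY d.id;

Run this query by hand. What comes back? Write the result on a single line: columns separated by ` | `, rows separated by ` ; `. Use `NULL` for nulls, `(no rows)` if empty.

LEFT JOIN keeps every departments row; unmatched ones get NULL for employees columns.
Group by departments.id and compute COUNT(e.id). COUNT(col) of an all-NULL group is 0.
  2: ids {8} → COUNT(e.id)=1
  7: ids {2, 3, 5, 7} → COUNT(e.id)=4
  10: ids {1, 4, 6} → COUNT(e.id)=3

Legal | 1 ; HR | 4 ; Engineering | 3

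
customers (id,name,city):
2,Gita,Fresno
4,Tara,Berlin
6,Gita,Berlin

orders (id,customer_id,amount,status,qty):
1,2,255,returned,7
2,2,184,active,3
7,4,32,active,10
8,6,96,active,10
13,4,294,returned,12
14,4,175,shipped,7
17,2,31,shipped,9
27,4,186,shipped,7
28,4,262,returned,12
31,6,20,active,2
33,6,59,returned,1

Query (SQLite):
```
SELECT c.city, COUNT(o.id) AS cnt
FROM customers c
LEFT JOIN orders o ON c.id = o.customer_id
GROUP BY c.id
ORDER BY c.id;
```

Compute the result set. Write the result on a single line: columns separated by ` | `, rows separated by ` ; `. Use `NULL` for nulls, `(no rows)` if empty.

LEFT JOIN keeps every customers row; unmatched ones get NULL for orders columns.
Group by customers.id and compute COUNT(o.id). COUNT(col) of an all-NULL group is 0.
  2: ids {1, 2, 17} → COUNT(o.id)=3
  4: ids {7, 13, 14, 27, 28} → COUNT(o.id)=5
  6: ids {8, 31, 33} → COUNT(o.id)=3

Fresno | 3 ; Berlin | 5 ; Berlin | 3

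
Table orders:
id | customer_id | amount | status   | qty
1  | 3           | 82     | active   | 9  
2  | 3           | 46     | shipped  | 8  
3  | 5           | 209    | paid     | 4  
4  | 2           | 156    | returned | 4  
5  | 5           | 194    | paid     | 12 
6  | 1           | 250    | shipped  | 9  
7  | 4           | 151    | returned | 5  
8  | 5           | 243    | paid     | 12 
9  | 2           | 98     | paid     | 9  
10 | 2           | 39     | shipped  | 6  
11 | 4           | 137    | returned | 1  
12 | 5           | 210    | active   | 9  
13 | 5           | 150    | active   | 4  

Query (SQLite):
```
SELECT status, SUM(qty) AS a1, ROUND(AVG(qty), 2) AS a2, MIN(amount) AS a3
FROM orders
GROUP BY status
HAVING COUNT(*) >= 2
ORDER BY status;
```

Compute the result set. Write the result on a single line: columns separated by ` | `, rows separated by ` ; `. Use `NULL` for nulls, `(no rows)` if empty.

Group orders by status.
Per group compute: SUM(qty), ROUND(AVG(qty), 2), MIN(amount).
HAVING: drop groups with fewer than 2 rows.
  active: ids {1, 12, 13} → SUM(qty)=22, ROUND(AVG(qty), 2)=7.33, MIN(amount)=82
  paid: ids {3, 5, 8, 9} → SUM(qty)=37, ROUND(AVG(qty), 2)=9.25, MIN(amount)=98
  returned: ids {4, 7, 11} → SUM(qty)=10, ROUND(AVG(qty), 2)=3.33, MIN(amount)=137
  shipped: ids {2, 6, 10} → SUM(qty)=23, ROUND(AVG(qty), 2)=7.67, MIN(amount)=39

active | 22 | 7.33 | 82 ; paid | 37 | 9.25 | 98 ; returned | 10 | 3.33 | 137 ; shipped | 23 | 7.67 | 39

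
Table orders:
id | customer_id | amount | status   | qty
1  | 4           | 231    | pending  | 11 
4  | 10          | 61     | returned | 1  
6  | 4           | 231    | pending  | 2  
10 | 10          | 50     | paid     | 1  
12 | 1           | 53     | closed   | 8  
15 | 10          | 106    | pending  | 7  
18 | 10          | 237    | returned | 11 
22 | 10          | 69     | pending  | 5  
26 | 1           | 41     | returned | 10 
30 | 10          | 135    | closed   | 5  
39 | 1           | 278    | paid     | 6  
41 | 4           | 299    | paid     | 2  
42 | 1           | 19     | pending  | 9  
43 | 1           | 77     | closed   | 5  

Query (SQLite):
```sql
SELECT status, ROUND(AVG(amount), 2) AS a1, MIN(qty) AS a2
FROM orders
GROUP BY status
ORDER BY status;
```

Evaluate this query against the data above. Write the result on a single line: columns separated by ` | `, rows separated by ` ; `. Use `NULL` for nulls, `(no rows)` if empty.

Group orders by status.
Per group compute: ROUND(AVG(amount), 2), MIN(qty).
  closed: ids {12, 30, 43} → ROUND(AVG(amount), 2)=88.33, MIN(qty)=5
  paid: ids {10, 39, 41} → ROUND(AVG(amount), 2)=209, MIN(qty)=1
  pending: ids {1, 6, 15, 22, 42} → ROUND(AVG(amount), 2)=131.2, MIN(qty)=2
  returned: ids {4, 18, 26} → ROUND(AVG(amount), 2)=113, MIN(qty)=1

closed | 88.33 | 5 ; paid | 209 | 1 ; pending | 131.2 | 2 ; returned | 113 | 1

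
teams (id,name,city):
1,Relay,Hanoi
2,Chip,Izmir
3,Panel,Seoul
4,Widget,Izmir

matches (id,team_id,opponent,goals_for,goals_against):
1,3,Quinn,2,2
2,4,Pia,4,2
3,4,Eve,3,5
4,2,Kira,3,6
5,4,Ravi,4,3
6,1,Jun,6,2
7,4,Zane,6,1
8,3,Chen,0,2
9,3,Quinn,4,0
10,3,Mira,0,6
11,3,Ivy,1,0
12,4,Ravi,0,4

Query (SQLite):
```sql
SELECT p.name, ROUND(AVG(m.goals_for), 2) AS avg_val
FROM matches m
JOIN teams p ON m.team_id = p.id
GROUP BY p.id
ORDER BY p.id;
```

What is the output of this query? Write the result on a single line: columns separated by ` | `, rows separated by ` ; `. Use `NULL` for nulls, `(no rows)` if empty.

Relay | 6 ; Chip | 3 ; Panel | 1.4 ; Widget | 3.4

Join each matches row to its teams via team_id.
Group joined rows by teams.id; compute ROUND(AVG(m.goals_for), 2) per group.
  1: ids {6} → ROUND(AVG(m.goals_for), 2)=6
  2: ids {4} → ROUND(AVG(m.goals_for), 2)=3
  3: ids {1, 8, 9, 10, 11} → ROUND(AVG(m.goals_for), 2)=1.4
  4: ids {2, 3, 5, 7, 12} → ROUND(AVG(m.goals_for), 2)=3.4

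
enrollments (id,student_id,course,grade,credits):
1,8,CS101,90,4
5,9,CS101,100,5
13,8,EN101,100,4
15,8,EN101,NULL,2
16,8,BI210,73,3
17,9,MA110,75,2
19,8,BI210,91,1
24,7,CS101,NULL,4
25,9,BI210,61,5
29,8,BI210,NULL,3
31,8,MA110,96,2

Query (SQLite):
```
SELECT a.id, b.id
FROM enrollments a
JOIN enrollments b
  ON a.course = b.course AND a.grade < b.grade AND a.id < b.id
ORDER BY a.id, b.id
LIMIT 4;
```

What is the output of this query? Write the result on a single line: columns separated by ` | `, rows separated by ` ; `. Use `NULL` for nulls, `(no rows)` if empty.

Pairs (a,b) with same course, a.grade < b.grade, a.id < b.id.
course groups: BI210:{16,19,25,29} CS101:{1,5,24} EN101:{13,15} MA110:{17,31}
Ordered by (a.id, b.id); first 4.

1 | 5 ; 16 | 19 ; 17 | 31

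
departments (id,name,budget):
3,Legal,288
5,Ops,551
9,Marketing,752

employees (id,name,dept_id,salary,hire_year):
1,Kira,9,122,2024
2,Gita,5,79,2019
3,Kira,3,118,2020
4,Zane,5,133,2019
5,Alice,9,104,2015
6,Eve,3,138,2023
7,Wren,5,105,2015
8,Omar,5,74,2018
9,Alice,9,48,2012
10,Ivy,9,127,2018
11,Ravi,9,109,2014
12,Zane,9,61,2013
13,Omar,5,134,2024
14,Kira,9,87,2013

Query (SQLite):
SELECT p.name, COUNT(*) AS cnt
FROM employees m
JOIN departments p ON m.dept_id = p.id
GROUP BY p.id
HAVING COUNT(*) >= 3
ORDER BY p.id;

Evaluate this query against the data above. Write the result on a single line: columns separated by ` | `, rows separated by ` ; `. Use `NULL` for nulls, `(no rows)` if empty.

Join each employees row to its departments via dept_id.
Group joined rows by departments.id; compute COUNT(*) per group.
HAVING: keep groups with count ≥ 3.
  3: ids {3, 6} → COUNT(*)=2
  5: ids {2, 4, 7, 8, 13} → COUNT(*)=5
  9: ids {1, 5, 9, 10, 11, 12, 14} → COUNT(*)=7

Ops | 5 ; Marketing | 7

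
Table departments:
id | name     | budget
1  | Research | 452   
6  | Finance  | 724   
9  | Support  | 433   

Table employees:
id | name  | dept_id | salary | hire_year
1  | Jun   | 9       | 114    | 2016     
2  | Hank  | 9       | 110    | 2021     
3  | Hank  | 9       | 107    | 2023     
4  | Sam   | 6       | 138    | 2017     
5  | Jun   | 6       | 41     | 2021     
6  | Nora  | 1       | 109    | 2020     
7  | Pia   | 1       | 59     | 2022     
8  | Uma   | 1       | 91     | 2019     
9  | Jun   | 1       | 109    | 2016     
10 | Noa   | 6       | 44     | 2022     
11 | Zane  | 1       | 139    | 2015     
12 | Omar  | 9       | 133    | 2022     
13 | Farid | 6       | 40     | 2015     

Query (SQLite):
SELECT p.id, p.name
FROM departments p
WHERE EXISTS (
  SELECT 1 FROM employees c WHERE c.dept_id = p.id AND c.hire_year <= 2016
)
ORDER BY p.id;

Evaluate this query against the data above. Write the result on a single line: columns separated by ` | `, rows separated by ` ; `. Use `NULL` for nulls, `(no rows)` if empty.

For each departments row, check whether any employees with matching dept_id has hire_year <= 2016.
Keep rows where that is true.

1 | Research ; 6 | Finance ; 9 | Support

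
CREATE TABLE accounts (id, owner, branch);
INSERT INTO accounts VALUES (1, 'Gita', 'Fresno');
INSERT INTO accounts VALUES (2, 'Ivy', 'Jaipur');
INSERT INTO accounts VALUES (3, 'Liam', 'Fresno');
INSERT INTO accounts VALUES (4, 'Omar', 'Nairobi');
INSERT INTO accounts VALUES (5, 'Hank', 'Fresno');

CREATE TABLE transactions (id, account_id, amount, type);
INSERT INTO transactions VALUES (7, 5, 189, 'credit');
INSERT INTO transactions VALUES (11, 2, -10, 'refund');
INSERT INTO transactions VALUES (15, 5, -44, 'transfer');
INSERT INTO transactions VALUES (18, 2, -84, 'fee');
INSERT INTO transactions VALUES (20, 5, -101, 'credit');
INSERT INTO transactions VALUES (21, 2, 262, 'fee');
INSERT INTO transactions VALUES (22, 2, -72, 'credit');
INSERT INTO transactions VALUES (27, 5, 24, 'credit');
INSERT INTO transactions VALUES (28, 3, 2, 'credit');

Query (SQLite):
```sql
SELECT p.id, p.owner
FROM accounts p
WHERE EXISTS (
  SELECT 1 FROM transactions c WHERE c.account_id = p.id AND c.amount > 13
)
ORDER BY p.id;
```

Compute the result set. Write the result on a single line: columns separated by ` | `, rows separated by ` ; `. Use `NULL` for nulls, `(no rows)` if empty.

2 | Ivy ; 5 | Hank

For each accounts row, check whether any transactions with matching account_id has amount > 13.
Keep rows where that is true.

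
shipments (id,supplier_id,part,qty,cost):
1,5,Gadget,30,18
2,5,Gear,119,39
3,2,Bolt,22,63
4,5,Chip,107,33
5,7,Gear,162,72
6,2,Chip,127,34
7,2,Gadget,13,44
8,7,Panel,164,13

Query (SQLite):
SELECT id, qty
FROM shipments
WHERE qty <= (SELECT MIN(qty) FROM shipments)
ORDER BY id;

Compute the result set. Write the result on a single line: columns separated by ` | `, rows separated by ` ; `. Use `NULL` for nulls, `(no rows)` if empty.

Scalar subquery: MIN(qty) over all shipments rows = 13.
Keep rows where qty <= that value.

7 | 13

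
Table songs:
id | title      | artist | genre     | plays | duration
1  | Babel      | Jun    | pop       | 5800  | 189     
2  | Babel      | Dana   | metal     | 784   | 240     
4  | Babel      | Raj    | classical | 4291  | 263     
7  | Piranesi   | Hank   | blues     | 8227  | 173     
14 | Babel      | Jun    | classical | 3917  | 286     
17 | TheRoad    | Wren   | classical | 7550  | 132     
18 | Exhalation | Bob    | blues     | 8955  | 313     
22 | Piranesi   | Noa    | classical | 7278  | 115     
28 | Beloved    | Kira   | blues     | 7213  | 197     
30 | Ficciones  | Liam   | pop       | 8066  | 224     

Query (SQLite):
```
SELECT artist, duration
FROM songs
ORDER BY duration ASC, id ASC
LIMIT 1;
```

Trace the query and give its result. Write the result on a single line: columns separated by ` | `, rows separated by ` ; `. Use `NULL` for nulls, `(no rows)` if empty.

Sort by duration asc, tiebreak id asc: (115, id=22), (132, id=17), (173, id=7), (189, id=1) …. Take first 1.

Noa | 115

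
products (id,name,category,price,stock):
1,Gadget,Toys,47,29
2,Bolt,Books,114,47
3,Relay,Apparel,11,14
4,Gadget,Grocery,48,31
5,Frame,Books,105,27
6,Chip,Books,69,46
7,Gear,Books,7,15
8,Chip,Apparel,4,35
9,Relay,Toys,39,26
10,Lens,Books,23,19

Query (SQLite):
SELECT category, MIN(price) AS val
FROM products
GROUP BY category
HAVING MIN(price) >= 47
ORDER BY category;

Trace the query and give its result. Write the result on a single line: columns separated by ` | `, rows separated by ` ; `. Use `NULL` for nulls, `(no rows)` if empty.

Grocery | 48

Partition products by category; compute MIN(price) within each group.
HAVING: keep groups where MIN(price) >= 47.
  Apparel: ids {3, 8} → MIN(price)=4
  Books: ids {2, 5, 6, 7, 10} → MIN(price)=7
  Grocery: ids {4} → MIN(price)=48
  Toys: ids {1, 9} → MIN(price)=39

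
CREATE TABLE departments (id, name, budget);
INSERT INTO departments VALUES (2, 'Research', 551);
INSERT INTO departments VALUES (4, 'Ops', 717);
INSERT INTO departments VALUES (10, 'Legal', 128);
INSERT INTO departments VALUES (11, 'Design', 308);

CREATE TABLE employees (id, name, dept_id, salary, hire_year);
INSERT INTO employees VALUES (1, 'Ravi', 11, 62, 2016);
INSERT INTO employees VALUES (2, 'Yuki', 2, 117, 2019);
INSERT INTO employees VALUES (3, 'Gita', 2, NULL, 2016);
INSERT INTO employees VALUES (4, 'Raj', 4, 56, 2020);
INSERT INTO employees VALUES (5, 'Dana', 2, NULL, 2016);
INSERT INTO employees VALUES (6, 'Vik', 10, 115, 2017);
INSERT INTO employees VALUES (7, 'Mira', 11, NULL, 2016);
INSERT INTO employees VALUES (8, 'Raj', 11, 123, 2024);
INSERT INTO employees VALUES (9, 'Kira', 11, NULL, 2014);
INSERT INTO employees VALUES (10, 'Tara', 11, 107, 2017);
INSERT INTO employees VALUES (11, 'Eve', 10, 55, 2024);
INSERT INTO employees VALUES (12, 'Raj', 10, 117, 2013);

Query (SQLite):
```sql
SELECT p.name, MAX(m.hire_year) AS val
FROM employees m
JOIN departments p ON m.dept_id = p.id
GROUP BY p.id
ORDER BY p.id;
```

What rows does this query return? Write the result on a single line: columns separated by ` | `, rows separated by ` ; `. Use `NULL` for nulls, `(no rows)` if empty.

Research | 2019 ; Ops | 2020 ; Legal | 2024 ; Design | 2024

Join each employees row to its departments via dept_id.
Group joined rows by departments.id; compute MAX(m.hire_year) per group.
  2: ids {2, 3, 5} → MAX(m.hire_year)=2019
  4: ids {4} → MAX(m.hire_year)=2020
  10: ids {6, 11, 12} → MAX(m.hire_year)=2024
  11: ids {1, 7, 8, 9, 10} → MAX(m.hire_year)=2024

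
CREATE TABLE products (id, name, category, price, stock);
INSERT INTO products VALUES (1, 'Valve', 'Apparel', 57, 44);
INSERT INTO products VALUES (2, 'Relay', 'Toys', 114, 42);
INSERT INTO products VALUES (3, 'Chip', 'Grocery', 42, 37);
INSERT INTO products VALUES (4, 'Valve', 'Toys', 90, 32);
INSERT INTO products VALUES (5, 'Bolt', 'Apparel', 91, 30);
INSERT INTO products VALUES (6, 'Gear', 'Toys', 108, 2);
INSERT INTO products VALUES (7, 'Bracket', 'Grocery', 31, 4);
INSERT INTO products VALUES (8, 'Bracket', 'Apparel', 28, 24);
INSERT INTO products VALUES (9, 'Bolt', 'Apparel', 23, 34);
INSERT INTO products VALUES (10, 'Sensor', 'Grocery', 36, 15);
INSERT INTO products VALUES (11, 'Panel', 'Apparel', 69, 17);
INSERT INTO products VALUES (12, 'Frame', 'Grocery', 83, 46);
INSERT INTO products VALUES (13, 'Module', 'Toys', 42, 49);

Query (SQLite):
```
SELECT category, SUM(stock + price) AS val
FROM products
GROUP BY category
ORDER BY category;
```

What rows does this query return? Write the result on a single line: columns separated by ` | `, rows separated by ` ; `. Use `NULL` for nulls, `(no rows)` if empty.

For each row compute stock + price.
Group by category; take SUM of the expression per group.
  Apparel: ids {1, 5, 8, 9, 11} → SUM(stock + price)=417
  Grocery: ids {3, 7, 10, 12} → SUM(stock + price)=294
  Toys: ids {2, 4, 6, 13} → SUM(stock + price)=479

Apparel | 417 ; Grocery | 294 ; Toys | 479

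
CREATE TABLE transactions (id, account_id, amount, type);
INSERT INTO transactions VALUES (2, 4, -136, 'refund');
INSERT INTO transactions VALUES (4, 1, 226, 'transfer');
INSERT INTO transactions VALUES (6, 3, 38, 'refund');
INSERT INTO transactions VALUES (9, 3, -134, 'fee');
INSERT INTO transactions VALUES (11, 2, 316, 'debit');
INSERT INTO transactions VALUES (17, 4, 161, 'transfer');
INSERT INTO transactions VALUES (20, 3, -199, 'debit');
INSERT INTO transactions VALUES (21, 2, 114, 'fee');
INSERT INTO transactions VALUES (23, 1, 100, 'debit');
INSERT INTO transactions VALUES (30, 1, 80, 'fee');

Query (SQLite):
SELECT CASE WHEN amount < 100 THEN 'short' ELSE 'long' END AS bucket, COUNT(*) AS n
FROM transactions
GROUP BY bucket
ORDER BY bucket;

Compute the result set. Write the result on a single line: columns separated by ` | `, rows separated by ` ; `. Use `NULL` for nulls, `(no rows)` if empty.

long | 5 ; short | 5

Bucket rows by amount < 100 → 'short' else 'long'; count each bucket.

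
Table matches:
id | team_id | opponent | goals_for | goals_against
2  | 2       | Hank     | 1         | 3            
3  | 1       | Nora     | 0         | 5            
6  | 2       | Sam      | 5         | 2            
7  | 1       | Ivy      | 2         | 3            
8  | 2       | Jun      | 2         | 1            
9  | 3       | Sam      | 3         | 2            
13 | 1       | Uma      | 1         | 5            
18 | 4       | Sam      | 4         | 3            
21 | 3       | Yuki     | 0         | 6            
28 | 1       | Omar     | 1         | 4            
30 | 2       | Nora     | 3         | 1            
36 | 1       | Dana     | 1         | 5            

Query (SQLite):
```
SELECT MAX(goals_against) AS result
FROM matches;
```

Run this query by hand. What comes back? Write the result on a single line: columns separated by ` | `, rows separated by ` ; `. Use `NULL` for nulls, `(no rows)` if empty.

6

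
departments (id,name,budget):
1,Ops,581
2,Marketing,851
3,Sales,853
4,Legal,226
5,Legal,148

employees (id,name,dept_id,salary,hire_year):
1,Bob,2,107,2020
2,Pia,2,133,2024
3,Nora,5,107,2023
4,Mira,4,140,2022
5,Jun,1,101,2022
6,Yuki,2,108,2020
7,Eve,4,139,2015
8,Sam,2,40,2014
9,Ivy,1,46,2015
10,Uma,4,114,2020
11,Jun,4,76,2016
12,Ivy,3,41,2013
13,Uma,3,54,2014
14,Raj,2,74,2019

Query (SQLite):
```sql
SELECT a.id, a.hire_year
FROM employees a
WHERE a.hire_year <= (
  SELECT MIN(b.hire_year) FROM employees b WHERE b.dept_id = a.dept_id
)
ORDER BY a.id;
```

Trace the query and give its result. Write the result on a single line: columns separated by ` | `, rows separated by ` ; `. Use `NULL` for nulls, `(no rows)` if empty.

3 | 2023 ; 7 | 2015 ; 8 | 2014 ; 9 | 2015 ; 12 | 2013

For each employees row a, compute MIN(hire_year) over rows sharing a.dept_id.
Keep row a if a.hire_year <= that per-group MIN.
  dept_id=1: MIN(hire_year) = 2015
  dept_id=2: MIN(hire_year) = 2014
  dept_id=3: MIN(hire_year) = 2013
  dept_id=4: MIN(hire_year) = 2015
  dept_id=5: MIN(hire_year) = 2023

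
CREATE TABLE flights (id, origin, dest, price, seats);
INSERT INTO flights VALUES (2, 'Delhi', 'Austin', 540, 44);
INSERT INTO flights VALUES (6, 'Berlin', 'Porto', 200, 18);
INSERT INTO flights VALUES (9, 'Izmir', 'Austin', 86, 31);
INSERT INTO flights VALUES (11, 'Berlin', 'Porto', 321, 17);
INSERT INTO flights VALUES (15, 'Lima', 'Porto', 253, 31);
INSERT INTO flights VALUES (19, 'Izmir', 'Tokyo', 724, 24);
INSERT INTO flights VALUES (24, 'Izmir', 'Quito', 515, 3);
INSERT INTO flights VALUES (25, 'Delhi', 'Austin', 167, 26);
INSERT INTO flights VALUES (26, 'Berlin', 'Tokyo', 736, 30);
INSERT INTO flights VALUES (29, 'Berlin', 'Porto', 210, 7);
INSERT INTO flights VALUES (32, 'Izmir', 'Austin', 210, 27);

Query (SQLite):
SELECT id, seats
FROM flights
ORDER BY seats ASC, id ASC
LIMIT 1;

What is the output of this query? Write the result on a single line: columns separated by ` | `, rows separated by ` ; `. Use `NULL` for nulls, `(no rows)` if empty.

24 | 3

Sort by seats asc, tiebreak id asc: (3, id=24), (7, id=29), (17, id=11), (18, id=6) …. Take first 1.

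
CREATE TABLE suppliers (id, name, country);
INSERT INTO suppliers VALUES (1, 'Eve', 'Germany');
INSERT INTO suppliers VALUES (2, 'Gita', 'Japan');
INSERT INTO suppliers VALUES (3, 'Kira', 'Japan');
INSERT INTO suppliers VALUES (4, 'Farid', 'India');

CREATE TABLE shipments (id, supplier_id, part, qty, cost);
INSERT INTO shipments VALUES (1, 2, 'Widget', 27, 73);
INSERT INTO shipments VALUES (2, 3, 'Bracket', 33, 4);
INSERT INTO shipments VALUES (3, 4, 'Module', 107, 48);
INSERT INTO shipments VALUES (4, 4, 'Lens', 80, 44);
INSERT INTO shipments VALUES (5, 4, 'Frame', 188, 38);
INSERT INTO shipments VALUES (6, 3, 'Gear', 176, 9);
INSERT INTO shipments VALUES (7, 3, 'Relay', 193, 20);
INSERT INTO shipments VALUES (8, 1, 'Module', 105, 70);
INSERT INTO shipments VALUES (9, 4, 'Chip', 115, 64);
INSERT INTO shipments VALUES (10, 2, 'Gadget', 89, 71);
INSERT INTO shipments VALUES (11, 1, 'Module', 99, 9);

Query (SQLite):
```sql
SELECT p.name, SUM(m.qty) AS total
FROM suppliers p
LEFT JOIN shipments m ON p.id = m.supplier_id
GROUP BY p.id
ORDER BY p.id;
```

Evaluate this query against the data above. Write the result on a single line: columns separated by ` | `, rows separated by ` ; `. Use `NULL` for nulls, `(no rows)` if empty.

LEFT JOIN keeps every suppliers row; unmatched ones get NULL for shipments columns.
Group by suppliers.id and compute SUM(m.qty). SUM over an all-NULL group is NULL.
  1: ids {8, 11} → SUM(m.qty)=204
  2: ids {1, 10} → SUM(m.qty)=116
  3: ids {2, 6, 7} → SUM(m.qty)=402
  4: ids {3, 4, 5, 9} → SUM(m.qty)=490

Eve | 204 ; Gita | 116 ; Kira | 402 ; Farid | 490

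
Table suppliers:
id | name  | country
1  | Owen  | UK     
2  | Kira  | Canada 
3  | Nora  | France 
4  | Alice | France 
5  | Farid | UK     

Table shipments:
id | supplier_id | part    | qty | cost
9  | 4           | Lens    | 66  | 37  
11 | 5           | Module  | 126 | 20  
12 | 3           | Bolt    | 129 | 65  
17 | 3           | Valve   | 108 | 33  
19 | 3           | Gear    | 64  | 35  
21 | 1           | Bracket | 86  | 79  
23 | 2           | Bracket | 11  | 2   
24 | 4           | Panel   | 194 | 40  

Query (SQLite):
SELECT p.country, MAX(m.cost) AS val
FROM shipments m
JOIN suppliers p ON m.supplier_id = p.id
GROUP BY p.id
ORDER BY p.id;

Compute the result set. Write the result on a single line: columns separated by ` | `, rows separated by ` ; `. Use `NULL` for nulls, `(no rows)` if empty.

UK | 79 ; Canada | 2 ; France | 65 ; France | 40 ; UK | 20

Join each shipments row to its suppliers via supplier_id.
Group joined rows by suppliers.id; compute MAX(m.cost) per group.
  1: ids {21} → MAX(m.cost)=79
  2: ids {23} → MAX(m.cost)=2
  3: ids {12, 17, 19} → MAX(m.cost)=65
  4: ids {9, 24} → MAX(m.cost)=40
  5: ids {11} → MAX(m.cost)=20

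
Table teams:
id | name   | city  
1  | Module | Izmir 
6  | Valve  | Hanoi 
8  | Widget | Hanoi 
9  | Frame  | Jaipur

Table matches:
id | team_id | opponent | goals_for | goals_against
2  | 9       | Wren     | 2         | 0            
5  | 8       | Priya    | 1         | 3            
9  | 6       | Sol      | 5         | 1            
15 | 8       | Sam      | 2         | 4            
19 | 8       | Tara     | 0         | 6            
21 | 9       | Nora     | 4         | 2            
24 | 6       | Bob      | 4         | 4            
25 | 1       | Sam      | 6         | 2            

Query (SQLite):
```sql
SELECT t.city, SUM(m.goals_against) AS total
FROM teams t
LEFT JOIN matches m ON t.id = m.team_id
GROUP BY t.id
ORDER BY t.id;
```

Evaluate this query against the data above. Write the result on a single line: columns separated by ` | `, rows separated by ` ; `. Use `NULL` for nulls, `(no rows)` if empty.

Izmir | 2 ; Hanoi | 5 ; Hanoi | 13 ; Jaipur | 2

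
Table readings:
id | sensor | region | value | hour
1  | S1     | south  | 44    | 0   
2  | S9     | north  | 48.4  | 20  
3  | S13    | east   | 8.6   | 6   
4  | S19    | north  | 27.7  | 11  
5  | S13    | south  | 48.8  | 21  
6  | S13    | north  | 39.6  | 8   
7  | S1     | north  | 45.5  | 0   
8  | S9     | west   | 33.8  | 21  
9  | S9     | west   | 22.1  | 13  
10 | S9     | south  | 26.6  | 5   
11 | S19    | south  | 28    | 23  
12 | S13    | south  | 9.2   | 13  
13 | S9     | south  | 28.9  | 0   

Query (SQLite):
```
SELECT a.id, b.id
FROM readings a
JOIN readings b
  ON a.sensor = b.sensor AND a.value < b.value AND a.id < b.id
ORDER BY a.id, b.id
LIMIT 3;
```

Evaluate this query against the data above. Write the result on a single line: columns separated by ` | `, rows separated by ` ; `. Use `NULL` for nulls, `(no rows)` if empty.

Pairs (a,b) with same sensor, a.value < b.value, a.id < b.id.
sensor groups: S1:{1,7} S13:{3,5,6,12} S19:{4,11} S9:{2,8,9,10,13}
Ordered by (a.id, b.id); first 3.

1 | 7 ; 3 | 5 ; 3 | 6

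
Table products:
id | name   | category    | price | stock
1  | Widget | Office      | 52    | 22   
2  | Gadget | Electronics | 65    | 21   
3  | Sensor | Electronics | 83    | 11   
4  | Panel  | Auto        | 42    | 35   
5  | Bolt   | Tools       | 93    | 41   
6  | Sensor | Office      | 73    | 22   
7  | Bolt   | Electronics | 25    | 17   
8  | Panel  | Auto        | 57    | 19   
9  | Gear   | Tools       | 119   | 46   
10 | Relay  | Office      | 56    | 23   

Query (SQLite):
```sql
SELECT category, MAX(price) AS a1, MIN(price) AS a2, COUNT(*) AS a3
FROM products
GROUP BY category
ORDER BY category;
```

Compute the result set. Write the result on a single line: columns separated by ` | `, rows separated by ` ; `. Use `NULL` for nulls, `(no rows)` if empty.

Auto | 57 | 42 | 2 ; Electronics | 83 | 25 | 3 ; Office | 73 | 52 | 3 ; Tools | 119 | 93 | 2

Group products by category.
Per group compute: MAX(price), MIN(price), COUNT(*).
  Auto: ids {4, 8} → MAX(price)=57, MIN(price)=42, COUNT(*)=2
  Electronics: ids {2, 3, 7} → MAX(price)=83, MIN(price)=25, COUNT(*)=3
  Office: ids {1, 6, 10} → MAX(price)=73, MIN(price)=52, COUNT(*)=3
  Tools: ids {5, 9} → MAX(price)=119, MIN(price)=93, COUNT(*)=2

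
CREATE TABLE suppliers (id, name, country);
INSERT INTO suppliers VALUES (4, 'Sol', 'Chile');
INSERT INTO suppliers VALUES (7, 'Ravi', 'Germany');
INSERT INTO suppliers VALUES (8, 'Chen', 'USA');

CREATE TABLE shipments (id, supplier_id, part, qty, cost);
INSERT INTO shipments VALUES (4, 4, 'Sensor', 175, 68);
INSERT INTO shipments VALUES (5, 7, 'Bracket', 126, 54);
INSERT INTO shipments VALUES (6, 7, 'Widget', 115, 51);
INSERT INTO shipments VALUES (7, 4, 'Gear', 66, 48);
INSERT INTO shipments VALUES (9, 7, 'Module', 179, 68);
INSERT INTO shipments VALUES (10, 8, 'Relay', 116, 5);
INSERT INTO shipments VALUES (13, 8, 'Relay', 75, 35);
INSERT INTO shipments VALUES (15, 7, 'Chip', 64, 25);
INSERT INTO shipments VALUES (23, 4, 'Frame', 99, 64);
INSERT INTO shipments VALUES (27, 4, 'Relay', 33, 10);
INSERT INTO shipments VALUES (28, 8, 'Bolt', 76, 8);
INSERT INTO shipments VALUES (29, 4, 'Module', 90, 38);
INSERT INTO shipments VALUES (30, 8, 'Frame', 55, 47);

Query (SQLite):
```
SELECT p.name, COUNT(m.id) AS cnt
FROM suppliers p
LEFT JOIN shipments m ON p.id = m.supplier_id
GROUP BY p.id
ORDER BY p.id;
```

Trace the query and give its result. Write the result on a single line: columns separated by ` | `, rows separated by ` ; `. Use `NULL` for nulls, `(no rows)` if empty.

Sol | 5 ; Ravi | 4 ; Chen | 4

LEFT JOIN keeps every suppliers row; unmatched ones get NULL for shipments columns.
Group by suppliers.id and compute COUNT(m.id). COUNT(col) of an all-NULL group is 0.
  4: ids {4, 7, 23, 27, 29} → COUNT(m.id)=5
  7: ids {5, 6, 9, 15} → COUNT(m.id)=4
  8: ids {10, 13, 28, 30} → COUNT(m.id)=4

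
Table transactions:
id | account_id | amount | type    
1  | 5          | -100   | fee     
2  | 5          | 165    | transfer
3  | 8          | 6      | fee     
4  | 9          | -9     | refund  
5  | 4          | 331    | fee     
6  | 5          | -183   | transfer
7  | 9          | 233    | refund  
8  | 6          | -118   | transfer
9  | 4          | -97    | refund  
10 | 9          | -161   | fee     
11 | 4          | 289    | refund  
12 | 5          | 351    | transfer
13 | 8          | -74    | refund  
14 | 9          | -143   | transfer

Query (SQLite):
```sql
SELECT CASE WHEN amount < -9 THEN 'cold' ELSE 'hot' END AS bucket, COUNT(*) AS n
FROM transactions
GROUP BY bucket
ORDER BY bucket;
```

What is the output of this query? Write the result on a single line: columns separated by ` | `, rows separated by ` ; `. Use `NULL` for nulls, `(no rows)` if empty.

Bucket rows by amount < -9 → 'cold' else 'hot'; count each bucket.

cold | 7 ; hot | 7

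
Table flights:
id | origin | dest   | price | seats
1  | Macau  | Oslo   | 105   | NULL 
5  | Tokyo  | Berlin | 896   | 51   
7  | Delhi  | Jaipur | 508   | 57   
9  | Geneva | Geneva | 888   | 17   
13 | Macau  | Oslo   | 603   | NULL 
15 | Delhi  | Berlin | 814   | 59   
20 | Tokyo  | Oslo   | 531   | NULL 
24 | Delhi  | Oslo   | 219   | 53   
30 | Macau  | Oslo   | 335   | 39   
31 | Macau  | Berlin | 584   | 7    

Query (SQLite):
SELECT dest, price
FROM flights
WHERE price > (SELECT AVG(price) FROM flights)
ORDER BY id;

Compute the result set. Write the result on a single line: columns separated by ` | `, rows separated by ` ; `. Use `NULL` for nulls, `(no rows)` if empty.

Berlin | 896 ; Geneva | 888 ; Oslo | 603 ; Berlin | 814 ; Berlin | 584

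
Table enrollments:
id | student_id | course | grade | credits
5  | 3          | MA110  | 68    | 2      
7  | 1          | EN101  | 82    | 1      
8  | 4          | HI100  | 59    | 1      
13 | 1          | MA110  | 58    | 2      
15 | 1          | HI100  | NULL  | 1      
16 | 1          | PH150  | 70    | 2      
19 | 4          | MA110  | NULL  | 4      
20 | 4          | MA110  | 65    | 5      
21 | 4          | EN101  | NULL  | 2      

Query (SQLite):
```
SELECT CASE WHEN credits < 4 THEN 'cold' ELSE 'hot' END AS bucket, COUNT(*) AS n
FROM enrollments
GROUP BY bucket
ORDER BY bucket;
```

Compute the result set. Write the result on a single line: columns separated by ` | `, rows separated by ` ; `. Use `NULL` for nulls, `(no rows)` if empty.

cold | 7 ; hot | 2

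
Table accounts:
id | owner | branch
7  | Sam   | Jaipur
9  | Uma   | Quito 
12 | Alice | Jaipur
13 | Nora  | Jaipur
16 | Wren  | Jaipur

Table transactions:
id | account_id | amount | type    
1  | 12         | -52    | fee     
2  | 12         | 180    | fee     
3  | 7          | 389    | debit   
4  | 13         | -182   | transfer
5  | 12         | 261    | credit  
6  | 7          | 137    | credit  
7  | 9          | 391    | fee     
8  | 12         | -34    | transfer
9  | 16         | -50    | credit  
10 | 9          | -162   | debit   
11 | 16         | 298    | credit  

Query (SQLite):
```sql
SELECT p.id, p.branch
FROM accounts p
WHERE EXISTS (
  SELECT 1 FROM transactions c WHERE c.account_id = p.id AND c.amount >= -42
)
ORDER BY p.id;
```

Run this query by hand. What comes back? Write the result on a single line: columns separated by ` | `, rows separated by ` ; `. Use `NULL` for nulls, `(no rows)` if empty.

7 | Jaipur ; 9 | Quito ; 12 | Jaipur ; 16 | Jaipur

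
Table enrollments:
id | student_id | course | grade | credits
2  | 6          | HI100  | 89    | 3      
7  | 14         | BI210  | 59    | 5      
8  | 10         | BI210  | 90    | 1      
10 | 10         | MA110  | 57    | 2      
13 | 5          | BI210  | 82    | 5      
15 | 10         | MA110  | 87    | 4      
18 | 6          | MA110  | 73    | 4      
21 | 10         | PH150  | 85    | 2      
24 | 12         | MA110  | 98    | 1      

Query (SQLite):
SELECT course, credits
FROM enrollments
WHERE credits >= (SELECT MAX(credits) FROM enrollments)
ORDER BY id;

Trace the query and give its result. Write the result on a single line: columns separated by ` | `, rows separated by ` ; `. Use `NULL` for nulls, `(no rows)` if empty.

Scalar subquery: MAX(credits) over all enrollments rows = 5.
Keep rows where credits >= that value.

BI210 | 5 ; BI210 | 5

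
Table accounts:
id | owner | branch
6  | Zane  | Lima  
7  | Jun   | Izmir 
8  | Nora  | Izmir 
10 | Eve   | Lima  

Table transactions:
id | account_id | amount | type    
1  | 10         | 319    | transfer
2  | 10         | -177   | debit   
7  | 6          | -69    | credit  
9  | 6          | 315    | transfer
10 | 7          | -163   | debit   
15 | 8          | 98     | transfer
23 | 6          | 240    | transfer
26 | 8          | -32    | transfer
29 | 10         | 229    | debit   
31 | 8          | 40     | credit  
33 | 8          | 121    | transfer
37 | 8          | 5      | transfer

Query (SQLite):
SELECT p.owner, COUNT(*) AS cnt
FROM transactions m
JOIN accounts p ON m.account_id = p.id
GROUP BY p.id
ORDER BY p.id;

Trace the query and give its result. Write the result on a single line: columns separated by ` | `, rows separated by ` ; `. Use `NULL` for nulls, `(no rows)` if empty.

Zane | 3 ; Jun | 1 ; Nora | 5 ; Eve | 3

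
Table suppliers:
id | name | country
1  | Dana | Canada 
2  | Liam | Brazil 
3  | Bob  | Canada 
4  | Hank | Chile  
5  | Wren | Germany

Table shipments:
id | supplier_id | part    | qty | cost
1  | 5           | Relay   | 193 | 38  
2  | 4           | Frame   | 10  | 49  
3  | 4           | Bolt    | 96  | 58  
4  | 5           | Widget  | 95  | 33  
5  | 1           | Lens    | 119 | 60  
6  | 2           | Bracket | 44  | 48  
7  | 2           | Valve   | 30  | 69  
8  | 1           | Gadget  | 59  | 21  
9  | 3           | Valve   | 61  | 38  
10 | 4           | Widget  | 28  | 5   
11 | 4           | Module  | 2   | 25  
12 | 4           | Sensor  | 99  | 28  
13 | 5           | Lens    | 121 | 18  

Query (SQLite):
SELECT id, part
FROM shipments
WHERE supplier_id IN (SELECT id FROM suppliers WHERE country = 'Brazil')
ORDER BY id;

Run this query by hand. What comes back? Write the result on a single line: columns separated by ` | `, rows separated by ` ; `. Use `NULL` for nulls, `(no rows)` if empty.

6 | Bracket ; 7 | Valve

Inner query: suppliers.id where country = 'Brazil'.
Outer: keep shipments rows whose supplier_id is in that set.
Inner query → {2}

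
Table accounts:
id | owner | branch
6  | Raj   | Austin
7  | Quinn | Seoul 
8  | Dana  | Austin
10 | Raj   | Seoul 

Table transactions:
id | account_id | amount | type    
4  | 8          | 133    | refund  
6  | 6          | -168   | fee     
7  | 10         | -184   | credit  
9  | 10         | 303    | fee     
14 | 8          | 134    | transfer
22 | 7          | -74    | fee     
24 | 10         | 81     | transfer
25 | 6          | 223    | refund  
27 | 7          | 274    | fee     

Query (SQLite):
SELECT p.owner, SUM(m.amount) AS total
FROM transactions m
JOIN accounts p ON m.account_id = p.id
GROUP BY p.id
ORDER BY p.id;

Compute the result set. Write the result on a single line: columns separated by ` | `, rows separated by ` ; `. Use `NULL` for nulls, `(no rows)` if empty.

Join each transactions row to its accounts via account_id.
Group joined rows by accounts.id; compute SUM(m.amount) per group.
  6: ids {6, 25} → SUM(m.amount)=55
  7: ids {22, 27} → SUM(m.amount)=200
  8: ids {4, 14} → SUM(m.amount)=267
  10: ids {7, 9, 24} → SUM(m.amount)=200

Raj | 55 ; Quinn | 200 ; Dana | 267 ; Raj | 200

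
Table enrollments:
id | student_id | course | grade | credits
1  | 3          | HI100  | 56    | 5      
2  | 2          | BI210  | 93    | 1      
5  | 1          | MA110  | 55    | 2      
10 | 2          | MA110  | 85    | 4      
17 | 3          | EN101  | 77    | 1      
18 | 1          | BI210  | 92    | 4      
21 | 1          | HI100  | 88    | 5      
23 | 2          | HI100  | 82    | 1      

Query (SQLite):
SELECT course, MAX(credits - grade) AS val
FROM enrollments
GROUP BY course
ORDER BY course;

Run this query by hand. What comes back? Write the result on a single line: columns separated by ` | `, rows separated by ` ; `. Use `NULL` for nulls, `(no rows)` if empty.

BI210 | -88 ; EN101 | -76 ; HI100 | -51 ; MA110 | -53

For each row compute credits - grade.
Group by course; take MAX of the expression per group.
  BI210: ids {2, 18} → MAX(credits - grade)=-88
  EN101: ids {17} → MAX(credits - grade)=-76
  HI100: ids {1, 21, 23} → MAX(credits - grade)=-51
  MA110: ids {5, 10} → MAX(credits - grade)=-53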